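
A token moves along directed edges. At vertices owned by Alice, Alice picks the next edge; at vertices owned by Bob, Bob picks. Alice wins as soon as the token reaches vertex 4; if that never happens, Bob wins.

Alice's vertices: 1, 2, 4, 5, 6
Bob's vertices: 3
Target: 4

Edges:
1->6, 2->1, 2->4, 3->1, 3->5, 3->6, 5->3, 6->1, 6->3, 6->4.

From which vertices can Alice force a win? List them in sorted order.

1, 2, 4, 6

A0 = {4}
A1: add {2, 6} — 2 (Alice) has 2→4; 6 (Alice) has 6→4.
A2: add {1} — 1 (Alice) has 1→6.
A3 = A2; e.g. 3 (Bob) can still go to 5. Fixed point.
Alice's winning region = {1, 2, 4, 6}.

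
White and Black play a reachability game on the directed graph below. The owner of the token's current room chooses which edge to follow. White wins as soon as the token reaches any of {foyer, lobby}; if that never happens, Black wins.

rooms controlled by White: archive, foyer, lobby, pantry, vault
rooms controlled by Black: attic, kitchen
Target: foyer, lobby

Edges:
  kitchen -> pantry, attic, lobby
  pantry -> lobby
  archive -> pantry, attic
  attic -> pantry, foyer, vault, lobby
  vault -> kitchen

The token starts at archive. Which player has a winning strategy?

White

A0 = {foyer, lobby}
A1: add {pantry} — pantry (White) has pantry→lobby.
A2: add {archive} — archive (White) has archive→pantry.
A3 = A2; e.g. kitchen (Black) can still go to attic. Fixed point.
archive ∈ A2, so White can force the target.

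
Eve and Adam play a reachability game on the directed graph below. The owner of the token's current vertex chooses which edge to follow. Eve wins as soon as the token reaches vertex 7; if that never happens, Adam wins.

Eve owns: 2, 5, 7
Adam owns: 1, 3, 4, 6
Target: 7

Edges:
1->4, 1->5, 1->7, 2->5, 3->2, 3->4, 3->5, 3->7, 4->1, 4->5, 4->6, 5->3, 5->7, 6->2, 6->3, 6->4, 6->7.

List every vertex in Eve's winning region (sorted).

A0 = {7}
A1: add {5} — 5 (Eve) has 5→7.
A2: add {2} — 2 (Eve) has 2→5.
A3 = A2; e.g. 1 (Adam) can still go to 4. Fixed point.
Eve's winning region = {2, 5, 7}.

2, 5, 7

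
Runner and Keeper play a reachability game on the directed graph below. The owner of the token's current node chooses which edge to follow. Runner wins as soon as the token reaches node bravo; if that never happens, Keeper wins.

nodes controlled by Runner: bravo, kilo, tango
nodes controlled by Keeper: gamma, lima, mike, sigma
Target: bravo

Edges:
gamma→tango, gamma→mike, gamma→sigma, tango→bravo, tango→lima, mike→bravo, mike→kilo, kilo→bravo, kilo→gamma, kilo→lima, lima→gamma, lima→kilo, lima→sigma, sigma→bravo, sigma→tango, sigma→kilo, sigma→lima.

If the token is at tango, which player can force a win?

Runner

A0 = {bravo}
A1: add {kilo, tango} — tango (Runner) has tango→bravo; kilo (Runner) has kilo→bravo.
tango ∈ A1, so Runner can force the target.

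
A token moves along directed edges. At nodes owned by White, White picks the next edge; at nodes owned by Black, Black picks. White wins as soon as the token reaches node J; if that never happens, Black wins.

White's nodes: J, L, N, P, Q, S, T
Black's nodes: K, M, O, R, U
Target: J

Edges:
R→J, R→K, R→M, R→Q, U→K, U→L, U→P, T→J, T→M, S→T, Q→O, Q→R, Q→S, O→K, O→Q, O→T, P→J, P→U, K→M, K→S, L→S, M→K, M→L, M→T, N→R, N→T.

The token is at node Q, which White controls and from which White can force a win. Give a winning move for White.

S

A0 = {J}
A1: add {P, T} — P (White) has P→J; T (White) has T→J.
A2: add {N, S} — N (White) has N→T; S (White) has S→T.
A3: add {L, Q} — L (White) has L→S; Q (White) has Q→S.
A4 = A3; e.g. K (Black) can still go to M. Fixed point.
From Q, successor S is in the attractor (rank 2); the other successors O, R are not.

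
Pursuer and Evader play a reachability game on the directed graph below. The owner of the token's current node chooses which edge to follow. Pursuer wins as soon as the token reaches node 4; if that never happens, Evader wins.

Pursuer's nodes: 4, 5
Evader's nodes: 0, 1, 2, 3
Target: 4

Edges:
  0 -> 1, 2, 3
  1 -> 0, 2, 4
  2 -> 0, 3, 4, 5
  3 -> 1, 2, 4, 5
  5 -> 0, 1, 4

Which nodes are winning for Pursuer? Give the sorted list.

A0 = {4}
A1: add {5} — 5 (Pursuer) has 5→4.
A2 = A1; e.g. 0 (Evader) can still go to 1. Fixed point.
Pursuer's winning region = {4, 5}.

4, 5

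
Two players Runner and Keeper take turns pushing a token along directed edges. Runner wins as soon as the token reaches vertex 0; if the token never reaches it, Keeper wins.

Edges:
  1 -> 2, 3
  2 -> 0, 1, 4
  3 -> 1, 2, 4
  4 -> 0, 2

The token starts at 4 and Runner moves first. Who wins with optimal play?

Runner

Track states (vertex, player-to-move).
A0 = {(0,Runner), (0,Keeper)}
A1: add {(2,Runner), (4,Runner)}.
(4,Runner) ∈ A1 ⇒ Runner forces the target.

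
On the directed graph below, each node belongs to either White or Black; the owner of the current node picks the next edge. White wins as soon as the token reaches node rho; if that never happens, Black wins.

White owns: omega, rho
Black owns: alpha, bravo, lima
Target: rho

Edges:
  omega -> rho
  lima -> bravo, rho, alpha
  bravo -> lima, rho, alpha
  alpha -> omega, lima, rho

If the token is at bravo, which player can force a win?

A0 = {rho}
A1: add {omega} — omega (White) has omega→rho.
A2 = A1; e.g. lima (Black) can still go to bravo. Fixed point.
bravo never enters the attractor, so Black can avoid the target forever.

Black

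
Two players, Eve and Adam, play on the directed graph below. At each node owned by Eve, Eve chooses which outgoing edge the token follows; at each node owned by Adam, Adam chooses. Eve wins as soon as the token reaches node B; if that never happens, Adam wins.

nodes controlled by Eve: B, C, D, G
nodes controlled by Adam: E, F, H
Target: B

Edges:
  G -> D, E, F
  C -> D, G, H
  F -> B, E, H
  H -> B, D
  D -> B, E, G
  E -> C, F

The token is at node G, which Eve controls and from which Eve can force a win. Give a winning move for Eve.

A0 = {B}
A1: add {D} — D (Eve) has D→B.
A2: add {C, G, H} — C (Eve) has C→D; G (Eve) has G→D; H (Adam): all of {B, D} already in.
A3 = A2; e.g. E (Adam) can still go to F. Fixed point.
From G, successor D is in the attractor (rank 1); the other successors E, F are not.

D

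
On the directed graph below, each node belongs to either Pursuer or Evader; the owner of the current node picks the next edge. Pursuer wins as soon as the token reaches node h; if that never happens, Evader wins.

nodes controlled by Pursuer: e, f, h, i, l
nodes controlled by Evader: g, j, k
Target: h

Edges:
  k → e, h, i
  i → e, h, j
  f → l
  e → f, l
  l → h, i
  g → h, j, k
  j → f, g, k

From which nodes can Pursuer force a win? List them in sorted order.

e, f, h, i, k, l

A0 = {h}
A1: add {i, l} — i (Pursuer) has i→h; l (Pursuer) has l→h.
A2: add {e, f} — e (Pursuer) has e→l; f (Pursuer) has f→l.
A3: add {k} — k (Evader): all of {e, h, i} already in.
A4 = A3; e.g. g (Evader) can still go to j. Fixed point.
Pursuer's winning region = {e, f, h, i, k, l}.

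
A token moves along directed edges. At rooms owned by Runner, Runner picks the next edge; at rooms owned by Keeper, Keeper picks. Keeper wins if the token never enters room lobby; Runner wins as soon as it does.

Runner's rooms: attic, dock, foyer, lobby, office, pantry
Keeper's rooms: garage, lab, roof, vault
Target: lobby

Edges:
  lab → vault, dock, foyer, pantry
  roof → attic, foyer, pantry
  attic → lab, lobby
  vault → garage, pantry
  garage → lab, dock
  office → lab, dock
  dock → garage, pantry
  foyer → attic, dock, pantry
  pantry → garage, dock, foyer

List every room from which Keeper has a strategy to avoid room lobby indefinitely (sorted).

garage, lab, vault

A0 = {lobby}
A1: add {attic} — attic (Runner) has attic→lobby.
A2: add {foyer} — foyer (Runner) has foyer→attic.
A3: add {pantry} — pantry (Runner) has pantry→foyer.
A4: add {dock, roof} — roof (Keeper): all of {attic, foyer, pantry} already in; dock (Runner) has dock→pantry.
A5: add {office} — office (Runner) has office→dock.
A6 = A5; e.g. lab (Keeper) can still go to vault. Fixed point.
Runner's attractor = {attic, dock, foyer, lobby, office, pantry, roof}; Keeper avoids the target exactly from the complement.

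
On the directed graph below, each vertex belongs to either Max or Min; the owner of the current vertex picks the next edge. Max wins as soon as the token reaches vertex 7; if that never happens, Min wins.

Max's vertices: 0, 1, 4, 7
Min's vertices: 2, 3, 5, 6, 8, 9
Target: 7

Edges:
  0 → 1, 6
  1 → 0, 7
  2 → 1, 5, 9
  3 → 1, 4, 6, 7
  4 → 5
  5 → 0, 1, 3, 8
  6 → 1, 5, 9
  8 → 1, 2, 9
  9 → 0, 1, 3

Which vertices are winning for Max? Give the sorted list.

A0 = {7}
A1: add {1} — 1 (Max) has 1→7.
A2: add {0} — 0 (Max) has 0→1.
A3 = A2; e.g. 2 (Min) can still go to 5. Fixed point.
Max's winning region = {0, 1, 7}.

0, 1, 7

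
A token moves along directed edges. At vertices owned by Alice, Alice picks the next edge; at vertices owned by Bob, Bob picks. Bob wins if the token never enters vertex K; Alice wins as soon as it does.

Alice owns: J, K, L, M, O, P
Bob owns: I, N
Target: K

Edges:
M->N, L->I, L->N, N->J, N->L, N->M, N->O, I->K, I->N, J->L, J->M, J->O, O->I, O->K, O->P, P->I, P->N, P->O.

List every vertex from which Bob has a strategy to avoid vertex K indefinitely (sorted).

I, L, M, N

A0 = {K}
A1: add {O} — O (Alice) has O→K.
A2: add {J, P} — J (Alice) has J→O; P (Alice) has P→O.
A3 = A2; e.g. I (Bob) can still go to N. Fixed point.
Alice's attractor = {J, K, O, P}; Bob avoids the target exactly from the complement.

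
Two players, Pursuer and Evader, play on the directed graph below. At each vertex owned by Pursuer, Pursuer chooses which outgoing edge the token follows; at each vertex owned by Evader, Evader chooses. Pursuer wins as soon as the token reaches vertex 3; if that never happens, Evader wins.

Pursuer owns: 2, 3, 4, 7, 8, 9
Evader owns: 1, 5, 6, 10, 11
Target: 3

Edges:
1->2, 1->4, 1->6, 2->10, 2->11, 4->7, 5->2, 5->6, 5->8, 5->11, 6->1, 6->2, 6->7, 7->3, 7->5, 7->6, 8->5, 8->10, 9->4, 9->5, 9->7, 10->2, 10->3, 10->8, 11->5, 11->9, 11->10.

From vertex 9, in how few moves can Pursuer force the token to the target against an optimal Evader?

A0 = {3}
A1: add {7} — 7 (Pursuer) has 7→3.
A2: add {4, 9} — 4 (Pursuer) has 4→7; 9 (Pursuer) has 9→7.
A3 = A2; e.g. 1 (Evader) can still go to 2. Fixed point.
9 enters the attractor at level 2, so Pursuer can force the target in 2 moves from there.

2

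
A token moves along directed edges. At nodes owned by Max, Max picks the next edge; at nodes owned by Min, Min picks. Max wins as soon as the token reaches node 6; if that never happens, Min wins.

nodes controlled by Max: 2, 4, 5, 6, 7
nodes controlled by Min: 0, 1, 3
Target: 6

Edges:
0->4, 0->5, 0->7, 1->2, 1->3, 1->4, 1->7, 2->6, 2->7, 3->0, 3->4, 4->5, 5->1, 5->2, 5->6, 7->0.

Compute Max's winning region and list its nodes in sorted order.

2, 4, 5, 6

A0 = {6}
A1: add {2, 5} — 2 (Max) has 2→6; 5 (Max) has 5→6.
A2: add {4} — 4 (Max) has 4→5.
A3 = A2; e.g. 0 (Min) can still go to 7. Fixed point.
Max's winning region = {2, 4, 5, 6}.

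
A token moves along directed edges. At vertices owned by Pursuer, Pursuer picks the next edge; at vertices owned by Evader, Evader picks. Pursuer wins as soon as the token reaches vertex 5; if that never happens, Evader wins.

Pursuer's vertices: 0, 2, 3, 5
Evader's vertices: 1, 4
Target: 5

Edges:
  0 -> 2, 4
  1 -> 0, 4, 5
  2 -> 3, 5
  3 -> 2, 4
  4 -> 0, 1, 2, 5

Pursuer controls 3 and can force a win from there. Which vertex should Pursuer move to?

A0 = {5}
A1: add {2} — 2 (Pursuer) has 2→5.
A2: add {0, 3} — 0 (Pursuer) has 0→2; 3 (Pursuer) has 3→2.
A3 = A2; e.g. 1 (Evader) can still go to 4. Fixed point.
From 3, successor 2 is in the attractor (rank 1); the other successor 4 is not.

2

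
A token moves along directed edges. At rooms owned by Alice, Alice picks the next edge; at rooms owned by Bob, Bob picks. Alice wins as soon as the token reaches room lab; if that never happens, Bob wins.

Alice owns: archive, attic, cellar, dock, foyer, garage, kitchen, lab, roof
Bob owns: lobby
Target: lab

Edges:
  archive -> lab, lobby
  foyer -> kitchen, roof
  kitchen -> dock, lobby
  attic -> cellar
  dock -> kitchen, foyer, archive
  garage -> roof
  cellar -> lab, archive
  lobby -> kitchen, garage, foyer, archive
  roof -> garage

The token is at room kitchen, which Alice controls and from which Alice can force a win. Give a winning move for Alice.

dock

A0 = {lab}
A1: add {archive, cellar} — cellar (Alice) has cellar→lab; archive (Alice) has archive→lab.
A2: add {attic, dock} — dock (Alice) has dock→archive; attic (Alice) has attic→cellar.
A3: add {kitchen} — kitchen (Alice) has kitchen→dock.
A4: add {foyer} — foyer (Alice) has foyer→kitchen.
A5 = A4; e.g. roof (Alice) has no edge into A4. Fixed point.
From kitchen, successor dock is in the attractor (rank 2); the other successor lobby is not.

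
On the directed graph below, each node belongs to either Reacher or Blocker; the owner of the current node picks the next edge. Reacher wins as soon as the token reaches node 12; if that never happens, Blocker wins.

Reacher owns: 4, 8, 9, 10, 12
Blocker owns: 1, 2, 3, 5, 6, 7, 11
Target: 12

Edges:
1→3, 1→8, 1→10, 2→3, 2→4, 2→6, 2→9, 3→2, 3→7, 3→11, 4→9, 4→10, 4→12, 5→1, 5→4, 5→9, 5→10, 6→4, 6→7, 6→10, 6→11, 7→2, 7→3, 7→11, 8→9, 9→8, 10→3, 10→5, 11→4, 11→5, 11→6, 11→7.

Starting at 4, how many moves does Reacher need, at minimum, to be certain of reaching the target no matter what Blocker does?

1

A0 = {12}
A1: add {4} — 4 (Reacher) has 4→12.
A2 = A1; e.g. 1 (Blocker) can still go to 3. Fixed point.
4 enters the attractor at level 1, so Reacher can force the target in 1 move from there.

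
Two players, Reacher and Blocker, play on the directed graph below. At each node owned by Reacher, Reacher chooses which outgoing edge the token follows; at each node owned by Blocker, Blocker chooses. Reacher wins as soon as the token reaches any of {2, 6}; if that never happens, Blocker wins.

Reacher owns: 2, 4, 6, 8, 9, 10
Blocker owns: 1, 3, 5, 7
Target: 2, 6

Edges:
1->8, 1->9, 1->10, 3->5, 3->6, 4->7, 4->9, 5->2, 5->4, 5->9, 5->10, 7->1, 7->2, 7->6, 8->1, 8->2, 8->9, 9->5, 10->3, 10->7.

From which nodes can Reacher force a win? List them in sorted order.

A0 = {2, 6}
A1: add {8} — 8 (Reacher) has 8→2.
A2 = A1; e.g. 1 (Blocker) can still go to 9. Fixed point.
Reacher's winning region = {2, 6, 8}.

2, 6, 8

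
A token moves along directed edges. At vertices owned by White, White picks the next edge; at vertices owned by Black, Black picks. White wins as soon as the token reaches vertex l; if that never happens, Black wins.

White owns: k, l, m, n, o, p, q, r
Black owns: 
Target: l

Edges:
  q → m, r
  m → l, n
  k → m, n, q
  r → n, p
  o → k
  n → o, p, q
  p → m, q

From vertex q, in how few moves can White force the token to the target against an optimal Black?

A0 = {l}
A1: add {m} — m (White) has m→l.
A2: add {k, p, q} — k (White) has k→m; p (White) has p→m; q (White) has q→m.
q enters the attractor at level 2, so White can force the target in 2 moves from there.

2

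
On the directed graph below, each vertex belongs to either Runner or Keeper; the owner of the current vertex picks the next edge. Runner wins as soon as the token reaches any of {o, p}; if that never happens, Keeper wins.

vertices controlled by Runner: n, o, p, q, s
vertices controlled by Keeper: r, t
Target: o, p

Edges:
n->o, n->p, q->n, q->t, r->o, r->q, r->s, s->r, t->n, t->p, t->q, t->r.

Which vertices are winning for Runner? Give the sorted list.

A0 = {o, p}
A1: add {n} — n (Runner) has n→o.
A2: add {q} — q (Runner) has q→n.
A3 = A2; e.g. r (Keeper) can still go to s. Fixed point.
Runner's winning region = {n, o, p, q}.

n, o, p, q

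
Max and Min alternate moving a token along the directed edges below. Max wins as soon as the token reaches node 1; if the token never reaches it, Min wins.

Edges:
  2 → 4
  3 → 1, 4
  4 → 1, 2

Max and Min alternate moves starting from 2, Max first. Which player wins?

Min

Track states (vertex, player-to-move).
A0 = {(1,Max), (1,Min)}
A1: add {(3,Max), (4,Max)}.
A2: add {(2,Min), (3,Min)}.
A3 = A2; e.g. (2,Max) stays out. (2,Max) never enters ⇒ Min avoids the target.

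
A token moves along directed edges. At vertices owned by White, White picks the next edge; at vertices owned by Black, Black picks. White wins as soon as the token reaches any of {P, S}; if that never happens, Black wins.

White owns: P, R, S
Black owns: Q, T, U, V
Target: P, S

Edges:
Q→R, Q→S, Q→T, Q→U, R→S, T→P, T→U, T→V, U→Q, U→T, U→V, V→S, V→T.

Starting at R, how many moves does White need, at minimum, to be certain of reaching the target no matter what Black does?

A0 = {P, S}
A1: add {R} — R (White) has R→S.
A2 = A1; e.g. Q (Black) can still go to T. Fixed point.
R enters the attractor at level 1, so White can force the target in 1 move from there.

1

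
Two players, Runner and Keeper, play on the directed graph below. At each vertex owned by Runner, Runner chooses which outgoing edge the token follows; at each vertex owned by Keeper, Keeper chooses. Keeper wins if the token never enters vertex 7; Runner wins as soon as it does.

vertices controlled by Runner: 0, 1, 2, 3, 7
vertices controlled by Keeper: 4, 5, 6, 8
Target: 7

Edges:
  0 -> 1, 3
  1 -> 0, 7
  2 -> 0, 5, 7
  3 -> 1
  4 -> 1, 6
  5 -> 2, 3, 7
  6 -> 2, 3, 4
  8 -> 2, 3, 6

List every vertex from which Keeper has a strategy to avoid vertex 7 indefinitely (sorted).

4, 6, 8

A0 = {7}
A1: add {1, 2} — 1 (Runner) has 1→7; 2 (Runner) has 2→7.
A2: add {0, 3} — 0 (Runner) has 0→1; 3 (Runner) has 3→1.
A3: add {5} — 5 (Keeper): all of {2, 3, 7} already in.
A4 = A3; e.g. 4 (Keeper) can still go to 6. Fixed point.
Runner's attractor = {0, 1, 2, 3, 5, 7}; Keeper avoids the target exactly from the complement.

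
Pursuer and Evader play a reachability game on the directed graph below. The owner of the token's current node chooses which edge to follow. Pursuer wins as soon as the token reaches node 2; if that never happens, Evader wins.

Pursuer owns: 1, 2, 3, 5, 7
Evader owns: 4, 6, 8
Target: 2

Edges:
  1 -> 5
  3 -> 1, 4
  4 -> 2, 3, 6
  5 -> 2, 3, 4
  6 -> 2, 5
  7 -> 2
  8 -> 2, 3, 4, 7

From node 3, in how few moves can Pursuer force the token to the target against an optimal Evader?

3

A0 = {2}
A1: add {5, 7} — 5 (Pursuer) has 5→2; 7 (Pursuer) has 7→2.
A2: add {1, 6} — 1 (Pursuer) has 1→5; 6 (Evader): all of {2, 5} already in.
A3: add {3} — 3 (Pursuer) has 3→1.
3 enters the attractor at level 3, so Pursuer can force the target in 3 moves from there.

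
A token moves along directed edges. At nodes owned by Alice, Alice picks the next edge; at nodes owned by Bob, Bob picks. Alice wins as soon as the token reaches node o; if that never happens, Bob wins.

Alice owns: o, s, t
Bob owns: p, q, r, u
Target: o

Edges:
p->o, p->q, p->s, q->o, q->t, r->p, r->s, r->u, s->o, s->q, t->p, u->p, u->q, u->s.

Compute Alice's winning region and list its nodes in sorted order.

A0 = {o}
A1: add {s} — s (Alice) has s→o.
A2 = A1; e.g. p (Bob) can still go to q. Fixed point.
Alice's winning region = {o, s}.

o, s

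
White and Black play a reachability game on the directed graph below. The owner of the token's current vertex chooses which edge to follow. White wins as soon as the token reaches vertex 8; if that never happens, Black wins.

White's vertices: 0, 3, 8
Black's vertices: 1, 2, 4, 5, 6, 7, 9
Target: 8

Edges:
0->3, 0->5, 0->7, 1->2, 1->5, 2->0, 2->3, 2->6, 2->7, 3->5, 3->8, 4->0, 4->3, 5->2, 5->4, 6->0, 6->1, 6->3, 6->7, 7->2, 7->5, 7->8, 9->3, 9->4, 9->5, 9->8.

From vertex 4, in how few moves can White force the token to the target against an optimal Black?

3

A0 = {8}
A1: add {3} — 3 (White) has 3→8.
A2: add {0} — 0 (White) has 0→3.
A3: add {4} — 4 (Black): all of {0, 3} already in.
A4 = A3; e.g. 1 (Black) can still go to 2. Fixed point.
4 enters the attractor at level 3, so White can force the target in 3 moves from there.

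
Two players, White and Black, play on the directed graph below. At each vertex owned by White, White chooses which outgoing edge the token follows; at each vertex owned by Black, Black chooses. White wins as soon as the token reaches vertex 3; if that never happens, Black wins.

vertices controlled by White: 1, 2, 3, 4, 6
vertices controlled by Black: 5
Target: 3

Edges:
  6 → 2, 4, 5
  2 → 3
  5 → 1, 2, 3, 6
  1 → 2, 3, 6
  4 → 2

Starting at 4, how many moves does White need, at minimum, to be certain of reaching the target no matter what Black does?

A0 = {3}
A1: add {1, 2} — 1 (White) has 1→3; 2 (White) has 2→3.
A2: add {4, 6} — 4 (White) has 4→2; 6 (White) has 6→2.
4 enters the attractor at level 2, so White can force the target in 2 moves from there.

2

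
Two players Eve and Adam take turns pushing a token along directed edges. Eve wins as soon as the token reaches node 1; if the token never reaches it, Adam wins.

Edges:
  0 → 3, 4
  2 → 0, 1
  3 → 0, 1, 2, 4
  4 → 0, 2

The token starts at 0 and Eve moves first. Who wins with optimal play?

Adam

Track states (vertex, player-to-move).
A0 = {(1,Eve), (1,Adam)}
A1: add {(2,Eve), (3,Eve)}.
A2 = A1; e.g. (0,Eve) stays out. (0,Eve) never enters ⇒ Adam avoids the target.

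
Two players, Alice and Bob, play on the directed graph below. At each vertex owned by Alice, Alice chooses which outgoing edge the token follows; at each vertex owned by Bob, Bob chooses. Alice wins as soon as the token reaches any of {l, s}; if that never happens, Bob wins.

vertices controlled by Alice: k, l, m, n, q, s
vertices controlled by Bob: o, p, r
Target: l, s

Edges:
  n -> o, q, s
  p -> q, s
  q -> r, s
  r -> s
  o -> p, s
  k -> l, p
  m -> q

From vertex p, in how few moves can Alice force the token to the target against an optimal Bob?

A0 = {l, s}
A1: add {k, n, q, r} — k (Alice) has k→l; n (Alice) has n→s; q (Alice) has q→s; r (Bob): all of {s} already in.
A2: add {m, p} — m (Alice) has m→q; p (Bob): all of {q, s} already in.
p enters the attractor at level 2, so Alice can force the target in 2 moves from there.

2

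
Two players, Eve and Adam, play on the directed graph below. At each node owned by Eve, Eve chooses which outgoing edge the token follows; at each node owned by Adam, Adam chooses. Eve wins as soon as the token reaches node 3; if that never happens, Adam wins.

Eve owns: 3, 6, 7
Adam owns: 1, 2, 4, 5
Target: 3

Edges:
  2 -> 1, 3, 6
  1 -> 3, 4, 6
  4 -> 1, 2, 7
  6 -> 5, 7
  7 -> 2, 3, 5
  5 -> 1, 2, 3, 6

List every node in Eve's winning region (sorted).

3, 6, 7

A0 = {3}
A1: add {7} — 7 (Eve) has 7→3.
A2: add {6} — 6 (Eve) has 6→7.
A3 = A2; e.g. 1 (Adam) can still go to 4. Fixed point.
Eve's winning region = {3, 6, 7}.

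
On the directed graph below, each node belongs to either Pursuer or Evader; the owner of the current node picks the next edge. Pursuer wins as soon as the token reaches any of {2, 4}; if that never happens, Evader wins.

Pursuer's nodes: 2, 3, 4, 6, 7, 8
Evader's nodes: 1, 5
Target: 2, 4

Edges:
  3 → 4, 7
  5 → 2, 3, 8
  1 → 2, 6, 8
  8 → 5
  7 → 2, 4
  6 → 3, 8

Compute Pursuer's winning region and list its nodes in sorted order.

2, 3, 4, 6, 7

A0 = {2, 4}
A1: add {3, 7} — 3 (Pursuer) has 3→4; 7 (Pursuer) has 7→2.
A2: add {6} — 6 (Pursuer) has 6→3.
A3 = A2; e.g. 1 (Evader) can still go to 8. Fixed point.
Pursuer's winning region = {2, 3, 4, 6, 7}.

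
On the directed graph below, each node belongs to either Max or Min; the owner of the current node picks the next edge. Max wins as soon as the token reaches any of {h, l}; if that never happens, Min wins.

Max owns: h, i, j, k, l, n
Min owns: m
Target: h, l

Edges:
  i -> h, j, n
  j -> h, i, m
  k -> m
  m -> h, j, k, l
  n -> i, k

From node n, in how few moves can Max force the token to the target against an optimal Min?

A0 = {h, l}
A1: add {i, j} — i (Max) has i→h; j (Max) has j→h.
A2: add {n} — n (Max) has n→i.
A3 = A2; e.g. k (Max) has no edge into A2. Fixed point.
n enters the attractor at level 2, so Max can force the target in 2 moves from there.

2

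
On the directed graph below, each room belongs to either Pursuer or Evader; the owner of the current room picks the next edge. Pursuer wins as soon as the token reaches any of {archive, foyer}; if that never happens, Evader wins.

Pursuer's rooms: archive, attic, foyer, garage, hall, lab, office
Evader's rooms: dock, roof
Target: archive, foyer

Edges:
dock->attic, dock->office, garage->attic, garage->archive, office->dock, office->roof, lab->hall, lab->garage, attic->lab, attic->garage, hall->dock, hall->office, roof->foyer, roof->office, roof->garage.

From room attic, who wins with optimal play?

A0 = {archive, foyer}
A1: add {garage} — garage (Pursuer) has garage→archive.
A2: add {attic, lab} — lab (Pursuer) has lab→garage; attic (Pursuer) has attic→garage.
A3 = A2; e.g. hall (Pursuer) has no edge into A2. Fixed point.
attic ∈ A2, so Pursuer can force the target.

Pursuer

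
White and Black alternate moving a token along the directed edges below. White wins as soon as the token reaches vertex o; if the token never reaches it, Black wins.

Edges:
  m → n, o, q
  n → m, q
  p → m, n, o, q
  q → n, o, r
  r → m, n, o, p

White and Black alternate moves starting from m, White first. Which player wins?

Track states (vertex, player-to-move).
A0 = {(o,White), (o,Black)}
A1: add {(m,White), (p,White), (q,White), (r,White)}.
(m,White) ∈ A1 ⇒ White forces the target.

White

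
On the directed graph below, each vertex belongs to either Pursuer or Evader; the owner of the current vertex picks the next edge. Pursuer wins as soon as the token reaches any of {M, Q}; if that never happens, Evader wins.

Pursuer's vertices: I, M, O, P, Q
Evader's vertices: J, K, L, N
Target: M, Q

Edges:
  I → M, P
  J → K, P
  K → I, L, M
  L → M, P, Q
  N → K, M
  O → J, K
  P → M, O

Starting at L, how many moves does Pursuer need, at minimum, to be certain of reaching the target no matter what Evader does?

2

A0 = {M, Q}
A1: add {I, P} — I (Pursuer) has I→M; P (Pursuer) has P→M.
A2: add {L} — L (Evader): all of {M, P, Q} already in.
L enters the attractor at level 2, so Pursuer can force the target in 2 moves from there.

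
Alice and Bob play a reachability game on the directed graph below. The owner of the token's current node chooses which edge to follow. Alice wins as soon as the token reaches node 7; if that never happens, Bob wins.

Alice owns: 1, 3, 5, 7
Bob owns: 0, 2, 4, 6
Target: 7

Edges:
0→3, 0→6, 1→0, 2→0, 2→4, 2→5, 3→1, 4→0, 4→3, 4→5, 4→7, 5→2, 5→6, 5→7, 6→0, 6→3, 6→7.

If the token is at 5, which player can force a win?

Alice

A0 = {7}
A1: add {5} — 5 (Alice) has 5→7.
A2 = A1; e.g. 0 (Bob) can still go to 3. Fixed point.
5 ∈ A1, so Alice can force the target.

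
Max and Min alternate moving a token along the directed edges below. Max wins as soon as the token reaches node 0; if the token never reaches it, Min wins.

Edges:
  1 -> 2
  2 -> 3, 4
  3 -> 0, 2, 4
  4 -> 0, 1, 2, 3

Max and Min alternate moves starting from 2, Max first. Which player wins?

Min

Track states (vertex, player-to-move).
A0 = {(0,Max), (0,Min)}
A1: add {(3,Max), (4,Max)}.
A2: add {(2,Min)}.
A3: add {(1,Max)}.
A4 = A3; e.g. (1,Min) stays out. (2,Max) never enters ⇒ Min avoids the target.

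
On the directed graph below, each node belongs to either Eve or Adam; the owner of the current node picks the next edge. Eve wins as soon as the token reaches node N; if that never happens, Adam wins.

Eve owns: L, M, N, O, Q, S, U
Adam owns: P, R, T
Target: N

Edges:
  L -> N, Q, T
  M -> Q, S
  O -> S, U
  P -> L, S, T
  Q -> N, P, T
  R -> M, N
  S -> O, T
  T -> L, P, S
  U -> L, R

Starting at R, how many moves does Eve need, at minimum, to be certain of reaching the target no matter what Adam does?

3

A0 = {N}
A1: add {L, Q} — L (Eve) has L→N; Q (Eve) has Q→N.
A2: add {M, U} — M (Eve) has M→Q; U (Eve) has U→L.
A3: add {O, R} — O (Eve) has O→U; R (Adam): all of {M, N} already in.
R enters the attractor at level 3, so Eve can force the target in 3 moves from there.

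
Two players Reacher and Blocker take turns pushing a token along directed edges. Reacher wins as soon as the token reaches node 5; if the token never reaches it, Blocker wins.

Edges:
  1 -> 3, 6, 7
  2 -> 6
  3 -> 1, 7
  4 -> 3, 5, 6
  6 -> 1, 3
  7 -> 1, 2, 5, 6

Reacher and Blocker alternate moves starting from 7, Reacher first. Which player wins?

Track states (vertex, player-to-move).
A0 = {(5,Reacher), (5,Blocker)}
A1: add {(4,Reacher), (7,Reacher)}.
(7,Reacher) ∈ A1 ⇒ Reacher forces the target.

Reacher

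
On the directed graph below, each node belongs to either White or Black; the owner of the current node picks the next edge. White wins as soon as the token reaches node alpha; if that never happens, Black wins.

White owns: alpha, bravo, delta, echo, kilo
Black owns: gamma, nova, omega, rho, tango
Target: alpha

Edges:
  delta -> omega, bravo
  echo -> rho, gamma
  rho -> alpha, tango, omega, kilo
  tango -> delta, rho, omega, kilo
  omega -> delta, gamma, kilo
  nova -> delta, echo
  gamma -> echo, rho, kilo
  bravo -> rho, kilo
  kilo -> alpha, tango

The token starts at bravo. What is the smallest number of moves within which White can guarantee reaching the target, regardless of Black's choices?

2

A0 = {alpha}
A1: add {kilo} — kilo (White) has kilo→alpha.
A2: add {bravo} — bravo (White) has bravo→kilo.
bravo enters the attractor at level 2, so White can force the target in 2 moves from there.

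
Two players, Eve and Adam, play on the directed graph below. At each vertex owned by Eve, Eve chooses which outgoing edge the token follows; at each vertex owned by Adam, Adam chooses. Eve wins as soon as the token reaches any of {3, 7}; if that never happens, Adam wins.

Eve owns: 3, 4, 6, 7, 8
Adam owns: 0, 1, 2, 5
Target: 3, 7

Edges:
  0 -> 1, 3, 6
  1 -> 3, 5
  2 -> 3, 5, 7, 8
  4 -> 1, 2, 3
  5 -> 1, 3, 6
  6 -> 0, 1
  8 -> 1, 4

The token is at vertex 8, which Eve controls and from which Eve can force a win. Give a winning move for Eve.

4

A0 = {3, 7}
A1: add {4} — 4 (Eve) has 4→3.
A2: add {8} — 8 (Eve) has 8→4.
A3 = A2; e.g. 0 (Adam) can still go to 1. Fixed point.
From 8, successor 4 is in the attractor (rank 1); the other successor 1 is not.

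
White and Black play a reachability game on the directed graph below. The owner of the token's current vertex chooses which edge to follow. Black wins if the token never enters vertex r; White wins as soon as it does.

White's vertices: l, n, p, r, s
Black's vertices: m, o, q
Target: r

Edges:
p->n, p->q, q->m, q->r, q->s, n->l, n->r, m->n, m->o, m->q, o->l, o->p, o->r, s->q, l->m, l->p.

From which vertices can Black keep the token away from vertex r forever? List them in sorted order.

A0 = {r}
A1: add {n} — n (White) has n→r.
A2: add {p} — p (White) has p→n.
A3: add {l} — l (White) has l→p.
A4: add {o} — o (Black): all of {l, p, r} already in.
A5 = A4; e.g. m (Black) can still go to q. Fixed point.
White's attractor = {l, n, o, p, r}; Black avoids the target exactly from the complement.

m, q, s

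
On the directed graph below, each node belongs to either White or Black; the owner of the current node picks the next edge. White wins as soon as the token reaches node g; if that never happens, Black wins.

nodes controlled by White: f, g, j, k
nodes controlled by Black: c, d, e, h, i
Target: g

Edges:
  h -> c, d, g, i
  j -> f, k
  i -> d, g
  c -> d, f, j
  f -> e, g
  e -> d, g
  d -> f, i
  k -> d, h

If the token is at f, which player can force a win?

A0 = {g}
A1: add {f} — f (White) has f→g.
f ∈ A1, so White can force the target.

White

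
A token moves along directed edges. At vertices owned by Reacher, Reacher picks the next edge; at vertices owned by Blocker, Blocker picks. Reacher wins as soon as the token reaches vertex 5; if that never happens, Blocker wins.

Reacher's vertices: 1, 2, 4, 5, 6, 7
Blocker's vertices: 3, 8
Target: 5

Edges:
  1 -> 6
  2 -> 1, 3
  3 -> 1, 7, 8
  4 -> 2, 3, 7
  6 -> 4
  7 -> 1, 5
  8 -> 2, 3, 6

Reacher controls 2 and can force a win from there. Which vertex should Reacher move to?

1

A0 = {5}
A1: add {7} — 7 (Reacher) has 7→5.
A2: add {4} — 4 (Reacher) has 4→7.
A3: add {6} — 6 (Reacher) has 6→4.
A4: add {1} — 1 (Reacher) has 1→6.
A5: add {2} — 2 (Reacher) has 2→1.
A6 = A5; e.g. 3 (Blocker) can still go to 8. Fixed point.
From 2, successor 1 is in the attractor (rank 4); the other successor 3 is not.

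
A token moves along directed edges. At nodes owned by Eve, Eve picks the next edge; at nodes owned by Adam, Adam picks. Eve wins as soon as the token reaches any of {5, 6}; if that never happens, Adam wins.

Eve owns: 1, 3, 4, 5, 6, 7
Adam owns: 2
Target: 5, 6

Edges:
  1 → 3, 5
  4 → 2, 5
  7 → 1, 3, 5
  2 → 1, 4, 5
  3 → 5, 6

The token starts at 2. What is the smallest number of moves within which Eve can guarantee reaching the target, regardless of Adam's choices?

2

A0 = {5, 6}
A1: add {1, 3, 4, 7} — 1 (Eve) has 1→5; 3 (Eve) has 3→5; 4 (Eve) has 4→5; 7 (Eve) has 7→5.
A2: add {2} — 2 (Adam): all of {1, 4, 5} already in.
A2 = all vertices. Fixed point.
2 enters the attractor at level 2, so Eve can force the target in 2 moves from there.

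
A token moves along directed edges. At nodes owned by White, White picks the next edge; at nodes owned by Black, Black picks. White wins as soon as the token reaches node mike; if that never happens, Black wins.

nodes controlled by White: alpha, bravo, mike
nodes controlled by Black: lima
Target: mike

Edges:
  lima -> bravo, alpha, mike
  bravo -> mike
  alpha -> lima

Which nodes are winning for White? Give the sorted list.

A0 = {mike}
A1: add {bravo} — bravo (White) has bravo→mike.
A2 = A1; e.g. lima (Black) can still go to alpha. Fixed point.
White's winning region = {bravo, mike}.

bravo, mike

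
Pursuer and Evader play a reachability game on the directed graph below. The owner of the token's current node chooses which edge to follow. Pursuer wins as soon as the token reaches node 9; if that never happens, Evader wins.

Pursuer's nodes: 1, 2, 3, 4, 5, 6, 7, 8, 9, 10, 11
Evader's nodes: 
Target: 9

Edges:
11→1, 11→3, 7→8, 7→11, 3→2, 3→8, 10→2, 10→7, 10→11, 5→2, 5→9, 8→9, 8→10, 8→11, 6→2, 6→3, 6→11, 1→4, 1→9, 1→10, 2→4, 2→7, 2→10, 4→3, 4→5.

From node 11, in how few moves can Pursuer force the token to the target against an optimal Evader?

2

A0 = {9}
A1: add {1, 5, 8} — 1 (Pursuer) has 1→9; 5 (Pursuer) has 5→9; 8 (Pursuer) has 8→9.
A2: add {3, 4, 7, 11} — 3 (Pursuer) has 3→8; 4 (Pursuer) has 4→5; 7 (Pursuer) has 7→8; 11 (Pursuer) has 11→1.
11 enters the attractor at level 2, so Pursuer can force the target in 2 moves from there.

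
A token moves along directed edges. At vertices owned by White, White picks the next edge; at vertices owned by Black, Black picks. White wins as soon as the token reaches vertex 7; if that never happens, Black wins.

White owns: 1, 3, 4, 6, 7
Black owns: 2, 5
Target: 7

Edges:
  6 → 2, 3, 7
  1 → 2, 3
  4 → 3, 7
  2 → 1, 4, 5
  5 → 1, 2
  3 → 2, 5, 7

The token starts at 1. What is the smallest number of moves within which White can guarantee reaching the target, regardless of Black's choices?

A0 = {7}
A1: add {3, 4, 6} — 3 (White) has 3→7; 4 (White) has 4→7; 6 (White) has 6→7.
A2: add {1} — 1 (White) has 1→3.
A3 = A2; e.g. 2 (Black) can still go to 5. Fixed point.
1 enters the attractor at level 2, so White can force the target in 2 moves from there.

2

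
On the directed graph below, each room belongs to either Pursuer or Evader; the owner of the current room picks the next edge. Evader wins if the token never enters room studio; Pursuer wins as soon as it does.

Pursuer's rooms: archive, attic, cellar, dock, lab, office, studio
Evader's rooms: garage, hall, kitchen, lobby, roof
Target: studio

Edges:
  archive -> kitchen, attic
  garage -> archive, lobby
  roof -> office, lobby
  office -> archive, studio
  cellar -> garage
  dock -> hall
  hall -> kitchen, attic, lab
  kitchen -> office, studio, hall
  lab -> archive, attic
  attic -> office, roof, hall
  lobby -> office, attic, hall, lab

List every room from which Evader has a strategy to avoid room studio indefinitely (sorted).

cellar, dock, garage, hall, kitchen, lobby, roof

A0 = {studio}
A1: add {office} — office (Pursuer) has office→studio.
A2: add {attic} — attic (Pursuer) has attic→office.
A3: add {archive, lab} — archive (Pursuer) has archive→attic; lab (Pursuer) has lab→attic.
A4 = A3; e.g. kitchen (Evader) can still go to hall. Fixed point.
Pursuer's attractor = {archive, attic, lab, office, studio}; Evader avoids the target exactly from the complement.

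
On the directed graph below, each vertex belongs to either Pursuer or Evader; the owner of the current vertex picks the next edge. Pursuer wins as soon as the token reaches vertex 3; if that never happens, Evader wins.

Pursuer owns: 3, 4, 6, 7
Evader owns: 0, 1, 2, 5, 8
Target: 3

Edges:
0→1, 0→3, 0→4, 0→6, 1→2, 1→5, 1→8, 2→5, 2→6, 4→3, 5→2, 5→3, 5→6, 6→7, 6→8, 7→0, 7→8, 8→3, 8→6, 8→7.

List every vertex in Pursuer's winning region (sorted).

3, 4

A0 = {3}
A1: add {4} — 4 (Pursuer) has 4→3.
A2 = A1; e.g. 0 (Evader) can still go to 1. Fixed point.
Pursuer's winning region = {3, 4}.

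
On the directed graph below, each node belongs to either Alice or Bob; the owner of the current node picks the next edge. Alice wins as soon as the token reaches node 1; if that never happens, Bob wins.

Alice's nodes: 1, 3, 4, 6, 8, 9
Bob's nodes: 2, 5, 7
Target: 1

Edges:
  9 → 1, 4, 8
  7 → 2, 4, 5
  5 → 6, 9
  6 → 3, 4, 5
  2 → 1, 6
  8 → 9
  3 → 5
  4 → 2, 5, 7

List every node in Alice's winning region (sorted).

1, 8, 9

A0 = {1}
A1: add {9} — 9 (Alice) has 9→1.
A2: add {8} — 8 (Alice) has 8→9.
A3 = A2; e.g. 2 (Bob) can still go to 6. Fixed point.
Alice's winning region = {1, 8, 9}.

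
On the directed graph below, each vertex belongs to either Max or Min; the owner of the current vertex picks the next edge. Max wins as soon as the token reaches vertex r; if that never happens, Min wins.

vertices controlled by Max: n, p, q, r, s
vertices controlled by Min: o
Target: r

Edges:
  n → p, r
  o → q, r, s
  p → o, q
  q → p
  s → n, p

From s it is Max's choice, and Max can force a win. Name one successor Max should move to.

n

A0 = {r}
A1: add {n} — n (Max) has n→r.
A2: add {s} — s (Max) has s→n.
A3 = A2; e.g. o (Min) can still go to q. Fixed point.
From s, successor n is in the attractor (rank 1); the other successor p is not.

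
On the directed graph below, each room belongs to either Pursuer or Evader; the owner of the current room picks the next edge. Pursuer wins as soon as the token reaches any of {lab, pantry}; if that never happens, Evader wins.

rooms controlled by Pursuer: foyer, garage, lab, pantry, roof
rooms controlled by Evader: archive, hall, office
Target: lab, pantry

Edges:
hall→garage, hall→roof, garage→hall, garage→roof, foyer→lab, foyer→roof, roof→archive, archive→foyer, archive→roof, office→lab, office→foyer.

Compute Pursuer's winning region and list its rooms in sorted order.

foyer, lab, office, pantry

A0 = {lab, pantry}
A1: add {foyer} — foyer (Pursuer) has foyer→lab.
A2: add {office} — office (Evader): all of {lab, foyer} already in.
A3 = A2; e.g. hall (Evader) can still go to garage. Fixed point.
Pursuer's winning region = {foyer, lab, office, pantry}.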